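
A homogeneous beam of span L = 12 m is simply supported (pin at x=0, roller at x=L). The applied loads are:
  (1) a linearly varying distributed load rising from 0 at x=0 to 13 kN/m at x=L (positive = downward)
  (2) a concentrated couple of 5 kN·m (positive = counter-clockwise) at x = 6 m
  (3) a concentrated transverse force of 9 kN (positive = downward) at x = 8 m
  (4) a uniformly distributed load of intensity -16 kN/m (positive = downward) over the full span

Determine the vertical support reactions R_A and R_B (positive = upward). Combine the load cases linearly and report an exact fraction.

R_A = -799/12 kN, R_B = -461/12 kN

Load 1 — triangular load w₀=13 kN/m (0→w₀ over full span):
  R_A = w₀L/6 = 13·12/6 = 26 kN
  R_B = w₀L/3 = 13·12/3 = 52 kN
Load 2 — applied couple M₀=5 kN·m at a=6 m (b=L-a=6):
  R_A = M₀/L = 5/12 kN
  R_B = -M₀/L = -5/12 kN
Load 3 — point force P=9 kN at a=8 m (b=L-a=4):
  R_A = Pb/L = 9·4/12 = 3 kN
  R_B = Pa/L = 9·8/12 = 6 kN
Load 4 — uniform load w=-16 kN/m over full span:
  R_A = wL/2 = (-16)·12/2 = -96 kN
  R_B = wL/2 = (-16)·12/2 = -96 kN
Superposition: R_A = -799/12 kN, R_B = -461/12 kN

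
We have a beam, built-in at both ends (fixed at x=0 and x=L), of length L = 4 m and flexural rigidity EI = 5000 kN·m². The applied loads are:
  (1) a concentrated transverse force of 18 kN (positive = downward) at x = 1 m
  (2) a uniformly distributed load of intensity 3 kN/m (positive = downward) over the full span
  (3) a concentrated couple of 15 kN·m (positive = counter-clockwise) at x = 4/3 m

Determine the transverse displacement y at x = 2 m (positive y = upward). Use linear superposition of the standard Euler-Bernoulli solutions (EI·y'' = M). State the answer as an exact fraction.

Load 1 — point force P=18 kN at a=1 m (b=L-a=3):
  y_1 = -Pa²(L-x)²(3bL-(3b+a)(L-x))/(6L³EI)  [x>a] = -18·1²·(4-2)²·(3·3·4-(3·3+1)·(4-2))/(6·4³·5000) = -3/5000 m
Load 2 — uniform load w=3 kN/m over full span:
  y_2 = -wx²(L-x)²/(24EI) = -3·2²·(4-2)²/(24·5000) = -1/2500 m
Load 3 — applied couple M₀=15 kN·m at a=4/3 m (b=L-a=8/3):
  y_3 = (R_Ax³/6 - M_Ax²/2 - M₀(x-a)²/2)/EI  [x>a] with R_A=5, M_A=0 = (5·2³/6 - 0·2²/2 - 15·(2-(4/3))²/2)/5000 = 1/1500 m
Superposition: y = Σ y_i = -1/3000 m ≈ -0.000333 m

y(2) = -1/3000 m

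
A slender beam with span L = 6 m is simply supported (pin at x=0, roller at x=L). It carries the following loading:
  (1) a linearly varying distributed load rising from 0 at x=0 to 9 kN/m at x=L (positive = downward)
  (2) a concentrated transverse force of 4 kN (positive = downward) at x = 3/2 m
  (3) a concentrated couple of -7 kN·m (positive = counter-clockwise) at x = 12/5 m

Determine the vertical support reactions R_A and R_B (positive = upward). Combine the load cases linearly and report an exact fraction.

R_A = 65/6 kN, R_B = 121/6 kN

Load 1 — triangular load w₀=9 kN/m (0→w₀ over full span):
  R_A = w₀L/6 = 9·6/6 = 9 kN
  R_B = w₀L/3 = 9·6/3 = 18 kN
Load 2 — point force P=4 kN at a=3/2 m (b=L-a=9/2):
  R_A = Pb/L = 4·(9/2)/6 = 3 kN
  R_B = Pa/L = 4·(3/2)/6 = 1 kN
Load 3 — applied couple M₀=-7 kN·m at a=12/5 m (b=L-a=18/5):
  R_A = M₀/L = (-7)/6 = -7/6 kN
  R_B = -M₀/L = -(-7)/6 = 7/6 kN
Superposition: R_A = 65/6 kN, R_B = 121/6 kN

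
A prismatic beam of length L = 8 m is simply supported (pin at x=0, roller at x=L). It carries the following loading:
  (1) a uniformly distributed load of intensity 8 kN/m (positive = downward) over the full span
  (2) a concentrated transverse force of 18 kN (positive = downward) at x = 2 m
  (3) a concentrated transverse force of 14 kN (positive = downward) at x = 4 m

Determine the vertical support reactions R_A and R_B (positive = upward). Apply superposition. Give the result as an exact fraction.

R_A = 105/2 kN, R_B = 87/2 kN

Load 1 — uniform load w=8 kN/m over full span:
  R_A = wL/2 = 8·8/2 = 32 kN
  R_B = wL/2 = 8·8/2 = 32 kN
Load 2 — point force P=18 kN at a=2 m (b=L-a=6):
  R_A = Pb/L = 18·6/8 = 27/2 kN
  R_B = Pa/L = 18·2/8 = 9/2 kN
Load 3 — point force P=14 kN at a=4 m (b=L-a=4):
  R_A = Pb/L = 14·4/8 = 7 kN
  R_B = Pa/L = 14·4/8 = 7 kN
Superposition: R_A = 105/2 kN, R_B = 87/2 kN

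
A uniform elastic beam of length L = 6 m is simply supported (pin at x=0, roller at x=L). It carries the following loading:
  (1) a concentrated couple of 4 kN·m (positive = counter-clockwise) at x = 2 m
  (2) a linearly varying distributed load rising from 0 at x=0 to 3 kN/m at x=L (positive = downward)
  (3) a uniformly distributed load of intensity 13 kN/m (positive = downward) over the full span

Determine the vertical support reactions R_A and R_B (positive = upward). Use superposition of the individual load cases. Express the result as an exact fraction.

Load 1 — applied couple M₀=4 kN·m at a=2 m (b=L-a=4):
  R_A = M₀/L = 4/6 = 2/3 kN
  R_B = -M₀/L = -4/6 = -2/3 kN
Load 2 — triangular load w₀=3 kN/m (0→w₀ over full span):
  R_A = w₀L/6 = 3·6/6 = 3 kN
  R_B = w₀L/3 = 3·6/3 = 6 kN
Load 3 — uniform load w=13 kN/m over full span:
  R_A = wL/2 = 13·6/2 = 39 kN
  R_B = wL/2 = 13·6/2 = 39 kN
Superposition: R_A = 128/3 kN, R_B = 133/3 kN

R_A = 128/3 kN, R_B = 133/3 kN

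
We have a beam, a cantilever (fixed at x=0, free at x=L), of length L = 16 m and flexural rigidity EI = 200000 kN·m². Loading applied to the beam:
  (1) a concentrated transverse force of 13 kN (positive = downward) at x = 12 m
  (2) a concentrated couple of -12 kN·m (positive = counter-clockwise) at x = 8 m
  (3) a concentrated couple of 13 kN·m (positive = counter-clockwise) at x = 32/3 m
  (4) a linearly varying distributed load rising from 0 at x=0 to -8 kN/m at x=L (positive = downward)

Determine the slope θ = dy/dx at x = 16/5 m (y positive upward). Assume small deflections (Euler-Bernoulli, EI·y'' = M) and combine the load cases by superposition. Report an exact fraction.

Load 1 — point force P=13 kN at a=12 m (b=L-a=4):
  θ_1 = -Px(2a-x)/(2EI)  [x≤a] = -13·(16/5)·(2·12-(16/5))/(2·200000) = -169/78125 rad
Load 2 — applied couple M₀=-12 kN·m at a=8 m (b=L-a=8):
  θ_2 = M₀x/EI  [x≤a] = (-12)·(16/5)/200000 = -3/15625 rad
Load 3 — applied couple M₀=13 kN·m at a=32/3 m (b=L-a=16/3):
  θ_3 = M₀x/EI  [x≤a] = 13·(16/5)/200000 = 13/62500 rad
Load 4 — triangular load w₀=-8 kN/m (0→w₀ over full span):
  θ_4 = (w₀Lx²/4-w₀L²x/3-w₀x⁴/(24L))/EI = ((-8)·16·(16/5)²/4-(-8)·16²·(16/5)/3-(-8)·(16/5)⁴/(24·16))/200000 = 54464/5859375 rad
Superposition: θ = Σ θ_i = 167531/23437500 rad ≈ 0.007148 rad

θ(16/5) = 167531/23437500 rad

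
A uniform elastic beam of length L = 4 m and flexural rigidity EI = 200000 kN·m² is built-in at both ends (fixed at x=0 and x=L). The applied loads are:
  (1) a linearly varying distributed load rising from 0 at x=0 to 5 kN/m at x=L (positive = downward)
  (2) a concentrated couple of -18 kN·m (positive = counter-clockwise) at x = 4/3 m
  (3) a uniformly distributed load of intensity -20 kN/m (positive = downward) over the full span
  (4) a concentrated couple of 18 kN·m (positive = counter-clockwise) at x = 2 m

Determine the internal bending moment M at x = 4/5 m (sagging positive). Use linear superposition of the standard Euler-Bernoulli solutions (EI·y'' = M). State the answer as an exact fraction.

Load 1 — triangular load w₀=5 kN/m (0→w₀ over full span):
  M_1 = 3w₀Lx/20 - w₀L²/30 - w₀x³/(6L) = 3·5·4·(4/5)/20 - 5·4²/30 - 5·(4/5)³/(6·4) = -28/75 kN·m
Load 2 — applied couple M₀=-18 kN·m at a=4/3 m (b=L-a=8/3):
  M_2 = R_Ax - M_A  [x≤a] with R_A=-6, M_A=0 = (-6)·(4/5) - 0 = -24/5 kN·m
Load 3 — uniform load w=-20 kN/m over full span:
  M_3 = wLx/2 - wL²/12 - wx²/2 = (-20)·4·(4/5)/2 - (-20)·4²/12 - (-20)·(4/5)²/2 = 16/15 kN·m
Load 4 — applied couple M₀=18 kN·m at a=2 m (b=L-a=2):
  M_4 = R_Ax - M_A  [x≤a] with R_A=27/4, M_A=9/2 = (27/4)·(4/5) - (9/2) = 9/10 kN·m
Superposition: M = Σ M_i = -481/150 kN·m ≈ -3.206667 kN·m

M(4/5) = -481/150 kN·m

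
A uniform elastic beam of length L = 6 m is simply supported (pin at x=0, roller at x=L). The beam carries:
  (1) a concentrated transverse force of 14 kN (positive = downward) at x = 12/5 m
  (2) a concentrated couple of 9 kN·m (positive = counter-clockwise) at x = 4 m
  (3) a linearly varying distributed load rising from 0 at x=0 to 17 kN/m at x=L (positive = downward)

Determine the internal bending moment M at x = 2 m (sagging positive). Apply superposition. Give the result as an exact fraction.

Load 1 — point force P=14 kN at a=12/5 m (b=L-a=18/5):
  M_1 = Pbx/L  [x≤a] = 14·(18/5)·2/6 = 84/5 kN·m
Load 2 — applied couple M₀=9 kN·m at a=4 m (b=L-a=2):
  M_2 = M₀x/L  [x≤a] = 9·2/6 = 3 kN·m
Load 3 — triangular load w₀=17 kN/m (0→w₀ over full span):
  M_3 = w₀Lx/6 - w₀x³/(6L) = 17·6·2/6 - 17·2³/(6·6) = 272/9 kN·m
Superposition: M = Σ M_i = 2251/45 kN·m ≈ 50.022222 kN·m

M(2) = 2251/45 kN·m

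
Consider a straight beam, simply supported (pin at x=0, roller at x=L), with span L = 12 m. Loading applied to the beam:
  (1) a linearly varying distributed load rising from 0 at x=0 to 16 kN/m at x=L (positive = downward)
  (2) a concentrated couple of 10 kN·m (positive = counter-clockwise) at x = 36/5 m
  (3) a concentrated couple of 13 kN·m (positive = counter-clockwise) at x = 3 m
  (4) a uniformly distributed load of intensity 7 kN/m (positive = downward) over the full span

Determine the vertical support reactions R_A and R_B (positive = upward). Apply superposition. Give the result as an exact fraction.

R_A = 911/12 kN, R_B = 1249/12 kN

Load 1 — triangular load w₀=16 kN/m (0→w₀ over full span):
  R_A = w₀L/6 = 16·12/6 = 32 kN
  R_B = w₀L/3 = 16·12/3 = 64 kN
Load 2 — applied couple M₀=10 kN·m at a=36/5 m (b=L-a=24/5):
  R_A = M₀/L = 10/12 = 5/6 kN
  R_B = -M₀/L = -10/12 = -5/6 kN
Load 3 — applied couple M₀=13 kN·m at a=3 m (b=L-a=9):
  R_A = M₀/L = 13/12 kN
  R_B = -M₀/L = -13/12 kN
Load 4 — uniform load w=7 kN/m over full span:
  R_A = wL/2 = 7·12/2 = 42 kN
  R_B = wL/2 = 7·12/2 = 42 kN
Superposition: R_A = 911/12 kN, R_B = 1249/12 kN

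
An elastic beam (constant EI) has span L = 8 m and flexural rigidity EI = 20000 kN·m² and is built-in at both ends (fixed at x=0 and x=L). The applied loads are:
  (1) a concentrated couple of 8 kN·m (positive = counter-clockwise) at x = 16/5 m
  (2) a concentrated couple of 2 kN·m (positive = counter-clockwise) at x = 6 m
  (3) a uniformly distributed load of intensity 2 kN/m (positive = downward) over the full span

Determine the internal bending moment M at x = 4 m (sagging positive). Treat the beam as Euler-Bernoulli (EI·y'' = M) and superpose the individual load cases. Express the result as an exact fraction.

M(4) = 79/30 kN·m

Load 1 — applied couple M₀=8 kN·m at a=16/5 m (b=L-a=24/5):
  M_1 = R_Ax - M_A - M₀  [x>a] with R_A=36/25, M_A=24/25 = (36/25)·4 - (24/25) - 8 = -16/5 kN·m
Load 2 — applied couple M₀=2 kN·m at a=6 m (b=L-a=2):
  M_2 = R_Ax - M_A  [x≤a] with R_A=9/32, M_A=5/8 = (9/32)·4 - (5/8) = 1/2 kN·m
Load 3 — uniform load w=2 kN/m over full span:
  M_3 = wLx/2 - wL²/12 - wx²/2 = 2·8·4/2 - 2·8²/12 - 2·4²/2 = 16/3 kN·m
Superposition: M = Σ M_i = 79/30 kN·m ≈ 2.633333 kN·m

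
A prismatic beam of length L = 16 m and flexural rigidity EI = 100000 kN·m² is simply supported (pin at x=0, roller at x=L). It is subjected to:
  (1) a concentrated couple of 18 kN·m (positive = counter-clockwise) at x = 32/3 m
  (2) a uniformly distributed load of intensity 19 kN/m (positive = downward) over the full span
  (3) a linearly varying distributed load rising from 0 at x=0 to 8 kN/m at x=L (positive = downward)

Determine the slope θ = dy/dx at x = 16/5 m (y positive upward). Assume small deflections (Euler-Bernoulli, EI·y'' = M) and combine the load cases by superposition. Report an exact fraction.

θ(16/5) = -1098473/35156250 rad

Load 1 — applied couple M₀=18 kN·m at a=32/3 m (b=L-a=16/3):
  θ_1 = (M₀x²/(2L)+C₁)/EI  [x≤a] with C₁=M₀(3b²-L²)/(6L)=-32 = (18·(16/5)²/(2·16)+(-32))/100000 = -41/156250 rad
Load 2 — uniform load w=19 kN/m over full span:
  θ_2 = -w(L³-6Lx²+4x³)/(24EI) = -19·(16³-6·16·(16/5)²+4·(16/5)³)/(24·100000) = -10032/390625 rad
Load 3 — triangular load w₀=8 kN/m (0→w₀ over full span):
  θ_3 = -w₀(7L⁴-30L²x²+15x⁴)/(360LEI) = -8·(7·16⁴-30·16²·(16/5)²+15·(16/5)⁴)/(360·16·100000) = -93184/17578125 rad
Superposition: θ = Σ θ_i = -1098473/35156250 rad ≈ -0.031245 rad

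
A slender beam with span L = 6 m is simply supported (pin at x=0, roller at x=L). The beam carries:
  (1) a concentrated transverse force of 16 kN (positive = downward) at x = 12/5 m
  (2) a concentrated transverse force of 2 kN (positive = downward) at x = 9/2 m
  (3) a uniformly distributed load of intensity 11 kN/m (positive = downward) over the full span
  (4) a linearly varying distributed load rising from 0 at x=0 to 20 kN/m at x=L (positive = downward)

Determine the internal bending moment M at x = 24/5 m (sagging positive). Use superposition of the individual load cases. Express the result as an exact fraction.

Load 1 — point force P=16 kN at a=12/5 m (b=L-a=18/5):
  M_1 = Pa(L-x)/L  [x>a] = 16·(12/5)·(6-(24/5))/6 = 192/25 kN·m
Load 2 — point force P=2 kN at a=9/2 m (b=L-a=3/2):
  M_2 = Pa(L-x)/L  [x>a] = 2·(9/2)·(6-(24/5))/6 = 9/5 kN·m
Load 3 — uniform load w=11 kN/m over full span:
  M_3 = wx(L-x)/2 = 11·(24/5)·(6-(24/5))/2 = 792/25 kN·m
Load 4 — triangular load w₀=20 kN/m (0→w₀ over full span):
  M_4 = w₀Lx/6 - w₀x³/(6L) = 20·6·(24/5)/6 - 20·(24/5)³/(6·6) = 864/25 kN·m
Superposition: M = Σ M_i = 1893/25 kN·m ≈ 75.720000 kN·m

M(24/5) = 1893/25 kN·m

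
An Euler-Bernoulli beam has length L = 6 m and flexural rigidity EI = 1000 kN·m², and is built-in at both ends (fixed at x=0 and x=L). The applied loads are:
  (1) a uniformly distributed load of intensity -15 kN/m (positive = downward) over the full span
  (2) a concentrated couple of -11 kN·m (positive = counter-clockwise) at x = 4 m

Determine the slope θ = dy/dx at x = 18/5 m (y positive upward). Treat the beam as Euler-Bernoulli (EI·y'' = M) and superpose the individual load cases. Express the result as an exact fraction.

Load 1 — uniform load w=-15 kN/m over full span:
  θ_1 = -wx(L-x)(L-2x)/(12EI) = -(-15)·(18/5)·(6-(18/5))·(6-2·(18/5))/(12·1000) = -81/6250 rad
Load 2 — applied couple M₀=-11 kN·m at a=4 m (b=L-a=2):
  θ_2 = (R_Ax²/2 - M_Ax)/EI  [x≤a] with R_A=-22/9, M_A=-11/3 = ((-22/9)·(18/5)²/2 - (-11/3)·(18/5))/1000 = -33/12500 rad
Superposition: θ = Σ θ_i = -39/2500 rad ≈ -0.015600 rad

θ(18/5) = -39/2500 rad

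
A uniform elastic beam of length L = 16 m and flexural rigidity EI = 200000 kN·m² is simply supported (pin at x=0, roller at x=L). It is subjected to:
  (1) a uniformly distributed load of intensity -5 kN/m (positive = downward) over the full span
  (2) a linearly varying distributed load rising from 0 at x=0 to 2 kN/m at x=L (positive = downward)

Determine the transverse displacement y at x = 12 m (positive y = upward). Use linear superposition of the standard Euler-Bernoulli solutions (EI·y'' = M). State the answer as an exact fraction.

y(12) = 451/37500 m

Load 1 — uniform load w=-5 kN/m over full span:
  y_1 = -wx(L³-2Lx²+x³)/(24EI) = -(-5)·12·(16³-2·16·12²+12³)/(24·200000) = 19/1250 m
Load 2 — triangular load w₀=2 kN/m (0→w₀ over full span):
  y_2 = -w₀x(7L⁴-10L²x²+3x⁴)/(360LEI) = -2·12·(7·16⁴-10·16²·12²+3·12⁴)/(360·16·200000) = -119/37500 m
Superposition: y = Σ y_i = 451/37500 m ≈ 0.012027 m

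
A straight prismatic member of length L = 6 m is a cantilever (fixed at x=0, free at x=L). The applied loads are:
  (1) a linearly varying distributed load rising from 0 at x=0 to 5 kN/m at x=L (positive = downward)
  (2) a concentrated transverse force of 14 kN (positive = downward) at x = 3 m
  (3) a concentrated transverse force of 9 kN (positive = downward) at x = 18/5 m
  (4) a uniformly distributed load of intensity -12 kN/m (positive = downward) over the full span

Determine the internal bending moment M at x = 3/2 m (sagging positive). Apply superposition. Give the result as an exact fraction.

Load 1 — triangular load w₀=5 kN/m (0→w₀ over full span):
  M_1 = w₀Lx/2 - w₀L²/3 - w₀x³/(6L) = 5·6·(3/2)/2 - 5·6²/3 - 5·(3/2)³/(6·6) = -1215/32 kN·m
Load 2 — point force P=14 kN at a=3 m (b=L-a=3):
  M_2 = -P(a-x)  [x≤a] = -14·(3-(3/2)) = -21 kN·m
Load 3 — point force P=9 kN at a=18/5 m (b=L-a=12/5):
  M_3 = -P(a-x)  [x≤a] = -9·((18/5)-(3/2)) = -189/10 kN·m
Load 4 — uniform load w=-12 kN/m over full span:
  M_4 = -w(L-x)²/2 = -(-12)·(6-(3/2))²/2 = 243/2 kN·m
Superposition: M = Σ M_i = 6981/160 kN·m ≈ 43.631250 kN·m

M(3/2) = 6981/160 kN·m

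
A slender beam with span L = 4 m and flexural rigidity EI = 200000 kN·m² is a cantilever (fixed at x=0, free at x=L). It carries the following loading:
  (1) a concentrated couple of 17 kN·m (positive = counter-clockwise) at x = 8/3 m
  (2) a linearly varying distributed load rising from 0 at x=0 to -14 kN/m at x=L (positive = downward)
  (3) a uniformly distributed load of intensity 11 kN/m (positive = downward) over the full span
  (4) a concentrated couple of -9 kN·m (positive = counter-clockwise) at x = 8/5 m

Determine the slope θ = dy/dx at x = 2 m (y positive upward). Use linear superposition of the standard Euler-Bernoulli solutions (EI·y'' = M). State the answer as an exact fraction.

Load 1 — applied couple M₀=17 kN·m at a=8/3 m (b=L-a=4/3):
  θ_1 = M₀x/EI  [x≤a] = 17·2/200000 = 17/100000 rad
Load 2 — triangular load w₀=-14 kN/m (0→w₀ over full span):
  θ_2 = (w₀Lx²/4-w₀L²x/3-w₀x⁴/(24L))/EI = ((-14)·4·2²/4-(-14)·4²·2/3-(-14)·2⁴/(24·4))/200000 = 287/600000 rad
Load 3 — uniform load w=11 kN/m over full span:
  θ_3 = -wx(x²-3Lx+3L²)/(6EI) = -11·2·(2²-3·4·2+3·4²)/(6·200000) = -77/150000 rad
Load 4 — applied couple M₀=-9 kN·m at a=8/5 m (b=L-a=12/5):
  θ_4 = M₀a/EI  [x>a] = (-9)·(8/5)/200000 = -9/125000 rad
Superposition: θ = Σ θ_i = 63/1000000 rad ≈ 0.000063 rad

θ(2) = 63/1000000 rad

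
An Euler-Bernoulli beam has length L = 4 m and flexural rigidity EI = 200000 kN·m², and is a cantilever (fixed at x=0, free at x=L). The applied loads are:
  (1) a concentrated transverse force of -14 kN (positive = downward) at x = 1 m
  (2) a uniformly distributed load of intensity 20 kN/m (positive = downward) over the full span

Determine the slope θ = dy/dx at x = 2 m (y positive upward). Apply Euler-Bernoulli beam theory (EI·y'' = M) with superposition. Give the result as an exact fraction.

θ(2) = -539/600000 rad

Load 1 — point force P=-14 kN at a=1 m (b=L-a=3):
  θ_1 = -Pa²/(2EI)  [x>a] = -(-14)·1²/(2·200000) = 7/200000 rad
Load 2 — uniform load w=20 kN/m over full span:
  θ_2 = -wx(x²-3Lx+3L²)/(6EI) = -20·2·(2²-3·4·2+3·4²)/(6·200000) = -7/7500 rad
Superposition: θ = Σ θ_i = -539/600000 rad ≈ -0.000898 rad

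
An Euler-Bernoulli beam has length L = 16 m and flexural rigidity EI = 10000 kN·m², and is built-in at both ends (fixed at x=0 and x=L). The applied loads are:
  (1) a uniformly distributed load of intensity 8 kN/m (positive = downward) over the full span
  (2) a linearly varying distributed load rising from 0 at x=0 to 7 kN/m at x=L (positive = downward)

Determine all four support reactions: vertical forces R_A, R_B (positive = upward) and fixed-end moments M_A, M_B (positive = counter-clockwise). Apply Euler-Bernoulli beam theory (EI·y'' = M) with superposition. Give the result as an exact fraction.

R_A = 404/5 kN, M_A = 1152/5 kN·m, R_B = 516/5 kN, M_B = -3904/15 kN·m

Load 1 — uniform load w=8 kN/m over full span:
  R_A = wL/2 = 8·16/2 = 64 kN
  M_A = wL²/12 = 8·16²/12 = 512/3 kN·m
  R_B = wL/2 = 8·16/2 = 64 kN
  M_B = -wL²/12 = -8·16²/12 = -512/3 kN·m
Load 2 — triangular load w₀=7 kN/m (0→w₀ over full span):
  R_A = 3w₀L/20 = 3·7·16/20 = 84/5 kN
  M_A = w₀L²/30 = 7·16²/30 = 896/15 kN·m
  R_B = 7w₀L/20 = 7·7·16/20 = 196/5 kN
  M_B = -w₀L²/20 = -7·16²/20 = -448/5 kN·m
Superposition: R_A = 404/5 kN, M_A = 1152/5 kN·m, R_B = 516/5 kN, M_B = -3904/15 kN·m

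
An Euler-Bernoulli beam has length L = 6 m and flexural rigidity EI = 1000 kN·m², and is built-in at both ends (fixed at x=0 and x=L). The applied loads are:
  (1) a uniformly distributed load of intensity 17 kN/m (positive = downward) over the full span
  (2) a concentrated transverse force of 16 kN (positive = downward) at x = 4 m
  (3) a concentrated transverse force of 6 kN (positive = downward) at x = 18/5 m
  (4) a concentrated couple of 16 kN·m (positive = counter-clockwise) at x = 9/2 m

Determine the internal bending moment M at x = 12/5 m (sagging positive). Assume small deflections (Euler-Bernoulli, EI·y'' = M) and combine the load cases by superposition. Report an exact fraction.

M(12/5) = 163672/5625 kN·m

Load 1 — uniform load w=17 kN/m over full span:
  M_1 = wLx/2 - wL²/12 - wx²/2 = 17·6·(12/5)/2 - 17·6²/12 - 17·(12/5)²/2 = 561/25 kN·m
Load 2 — point force P=16 kN at a=4 m (b=L-a=2):
  M_2 = Pb²(3a+b)x/L³ - Pab²/L²  [x≤a] = 16·2²·(3·4+2)·(12/5)/6³ - 16·4·2²/6² = 128/45 kN·m
Load 3 — point force P=6 kN at a=18/5 m (b=L-a=12/5):
  M_3 = Pb²(3a+b)x/L³ - Pab²/L²  [x≤a] = 6·(12/5)²·(3·(18/5)+(12/5))·(12/5)/6³ - 6·(18/5)·(12/5)²/6² = 1008/625 kN·m
Load 4 — applied couple M₀=16 kN·m at a=9/2 m (b=L-a=3/2):
  M_4 = R_Ax - M_A  [x≤a] with R_A=3, M_A=5 = 3·(12/5) - 5 = 11/5 kN·m
Superposition: M = Σ M_i = 163672/5625 kN·m ≈ 29.097244 kN·m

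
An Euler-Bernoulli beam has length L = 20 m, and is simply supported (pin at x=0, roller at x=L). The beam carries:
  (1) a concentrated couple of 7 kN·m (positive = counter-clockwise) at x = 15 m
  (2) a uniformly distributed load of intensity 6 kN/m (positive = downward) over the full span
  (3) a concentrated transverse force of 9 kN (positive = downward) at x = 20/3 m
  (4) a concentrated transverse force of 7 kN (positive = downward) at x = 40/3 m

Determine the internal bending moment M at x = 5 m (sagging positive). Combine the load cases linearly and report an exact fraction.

M(5) = 3221/12 kN·m

Load 1 — applied couple M₀=7 kN·m at a=15 m (b=L-a=5):
  M_1 = M₀x/L  [x≤a] = 7·5/20 = 7/4 kN·m
Load 2 — uniform load w=6 kN/m over full span:
  M_2 = wx(L-x)/2 = 6·5·(20-5)/2 = 225 kN·m
Load 3 — point force P=9 kN at a=20/3 m (b=L-a=40/3):
  M_3 = Pbx/L  [x≤a] = 9·(40/3)·5/20 = 30 kN·m
Load 4 — point force P=7 kN at a=40/3 m (b=L-a=20/3):
  M_4 = Pbx/L  [x≤a] = 7·(20/3)·5/20 = 35/3 kN·m
Superposition: M = Σ M_i = 3221/12 kN·m ≈ 268.416667 kN·m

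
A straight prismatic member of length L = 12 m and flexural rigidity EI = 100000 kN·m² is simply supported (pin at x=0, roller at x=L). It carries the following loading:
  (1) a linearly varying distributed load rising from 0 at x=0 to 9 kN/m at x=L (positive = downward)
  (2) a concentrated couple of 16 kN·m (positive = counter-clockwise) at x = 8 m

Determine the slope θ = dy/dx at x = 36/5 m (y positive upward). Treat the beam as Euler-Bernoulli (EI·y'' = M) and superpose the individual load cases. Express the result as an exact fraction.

θ(36/5) = 5473/5859375 rad

Load 1 — triangular load w₀=9 kN/m (0→w₀ over full span):
  θ_1 = -w₀(7L⁴-30L²x²+15x⁴)/(360LEI) = -9·(7·12⁴-30·12²·(36/5)²+15·(36/5)⁴)/(360·12·100000) = 1566/1953125 rad
Load 2 — applied couple M₀=16 kN·m at a=8 m (b=L-a=4):
  θ_2 = (M₀x²/(2L)+C₁)/EI  [x≤a] with C₁=M₀(3b²-L²)/(6L)=-64/3 = (16·(36/5)²/(2·12)+(-64/3))/100000 = 31/234375 rad
Superposition: θ = Σ θ_i = 5473/5859375 rad ≈ 0.000934 rad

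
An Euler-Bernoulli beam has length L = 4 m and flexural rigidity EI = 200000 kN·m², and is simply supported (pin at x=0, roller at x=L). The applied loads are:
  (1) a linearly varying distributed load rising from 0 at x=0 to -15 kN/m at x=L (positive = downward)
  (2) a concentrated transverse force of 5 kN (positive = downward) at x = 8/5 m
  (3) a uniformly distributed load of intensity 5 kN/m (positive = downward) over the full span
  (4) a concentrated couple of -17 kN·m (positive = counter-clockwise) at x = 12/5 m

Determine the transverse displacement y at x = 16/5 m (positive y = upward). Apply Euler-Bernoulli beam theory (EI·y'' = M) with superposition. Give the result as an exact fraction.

y(16/5) = 1321/78125000 m

Load 1 — triangular load w₀=-15 kN/m (0→w₀ over full span):
  y_1 = -w₀x(7L⁴-10L²x²+3x⁴)/(360LEI) = -(-15)·(16/5)·(7·4⁴-10·4²·(16/5)²+3·(16/5)⁴)/(360·4·200000) = 762/9765625 m
Load 2 — point force P=5 kN at a=8/5 m (b=L-a=12/5):
  y_2 = -Pa(L-x)(2Lx-a²-x²)/(6LEI)  [x>a] = -5·(8/5)·(4-(16/5))·(2·4·(16/5)-(8/5)²-(16/5)²)/(6·4·200000) = -4/234375 m
Load 3 — uniform load w=5 kN/m over full span:
  y_3 = -wx(L³-2Lx²+x³)/(24EI) = -5·(16/5)·(4³-2·4·(16/5)²+(16/5)³)/(24·200000) = -58/1171875 m
Load 4 — applied couple M₀=-17 kN·m at a=12/5 m (b=L-a=8/5):
  y_4 = (M₀x³/(6L)-M₀(x-a)²/2+C₁x)/EI  [x>a] with C₁=M₀(3b²-L²)/(6L)=442/75 = ((-17)·(16/5)³/(6·4)-(-17)·((16/5)-(12/5))²/2+(442/75)·(16/5))/200000 = 17/3125000 m
Superposition: y = Σ y_i = 1321/78125000 m ≈ 0.000017 m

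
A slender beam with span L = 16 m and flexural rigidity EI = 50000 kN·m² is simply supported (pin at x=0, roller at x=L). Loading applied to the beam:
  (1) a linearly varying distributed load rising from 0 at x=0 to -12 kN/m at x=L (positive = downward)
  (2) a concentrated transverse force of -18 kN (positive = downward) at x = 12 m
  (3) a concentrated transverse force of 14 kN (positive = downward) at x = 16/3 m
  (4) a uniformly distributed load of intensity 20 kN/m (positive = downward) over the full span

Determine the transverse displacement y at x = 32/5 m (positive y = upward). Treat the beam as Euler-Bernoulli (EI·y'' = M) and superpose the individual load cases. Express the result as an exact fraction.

Load 1 — triangular load w₀=-12 kN/m (0→w₀ over full span):
  y_1 = -w₀x(7L⁴-10L²x²+3x⁴)/(360LEI) = -(-12)·(32/5)·(7·16⁴-10·16²·(32/5)²+3·(32/5)⁴)/(360·16·50000) = 4673536/48828125 m
Load 2 — point force P=-18 kN at a=12 m (b=L-a=4):
  y_2 = -Pbx(L²-b²-x²)/(6LEI)  [x≤a] = -(-18)·4·(32/5)·(16²-4²-(32/5)²)/(6·16·50000) = 7464/390625 m
Load 3 — point force P=14 kN at a=16/3 m (b=L-a=32/3):
  y_3 = -Pa(L-x)(2Lx-a²-x²)/(6LEI)  [x>a] = -14·(16/3)·(16-(32/5))·(2·16·(32/5)-(16/3)²-(32/5)²)/(6·16·50000) = -213248/10546875 m
Load 4 — uniform load w=20 kN/m over full span:
  y_4 = -wx(L³-2Lx²+x³)/(24EI) = -20·(32/5)·(16³-2·16·(32/5)²+(32/5)³)/(24·50000) = -126976/390625 m
Superposition: y = Σ y_i = -303823528/1318359375 m ≈ -0.230456 m

y(32/5) = -303823528/1318359375 m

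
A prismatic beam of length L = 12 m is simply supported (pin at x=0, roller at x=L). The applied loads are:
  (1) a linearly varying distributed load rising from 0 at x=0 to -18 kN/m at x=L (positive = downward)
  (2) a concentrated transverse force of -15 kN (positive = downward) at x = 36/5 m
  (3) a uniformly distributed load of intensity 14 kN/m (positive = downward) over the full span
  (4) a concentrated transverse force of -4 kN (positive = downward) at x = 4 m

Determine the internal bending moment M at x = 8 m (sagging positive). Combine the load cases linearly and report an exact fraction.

M(8) = 68/3 kN·m

Load 1 — triangular load w₀=-18 kN/m (0→w₀ over full span):
  M_1 = w₀Lx/6 - w₀x³/(6L) = (-18)·12·8/6 - (-18)·8³/(6·12) = -160 kN·m
Load 2 — point force P=-15 kN at a=36/5 m (b=L-a=24/5):
  M_2 = Pa(L-x)/L  [x>a] = (-15)·(36/5)·(12-8)/12 = -36 kN·m
Load 3 — uniform load w=14 kN/m over full span:
  M_3 = wx(L-x)/2 = 14·8·(12-8)/2 = 224 kN·m
Load 4 — point force P=-4 kN at a=4 m (b=L-a=8):
  M_4 = Pa(L-x)/L  [x>a] = (-4)·4·(12-8)/12 = -16/3 kN·m
Superposition: M = Σ M_i = 68/3 kN·m ≈ 22.666667 kN·m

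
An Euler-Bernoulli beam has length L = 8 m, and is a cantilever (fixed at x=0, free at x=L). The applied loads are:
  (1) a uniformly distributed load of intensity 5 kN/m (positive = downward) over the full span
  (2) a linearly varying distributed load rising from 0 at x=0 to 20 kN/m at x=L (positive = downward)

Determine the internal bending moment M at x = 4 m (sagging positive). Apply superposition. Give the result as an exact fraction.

Load 1 — uniform load w=5 kN/m over full span:
  M_1 = -w(L-x)²/2 = -5·(8-4)²/2 = -40 kN·m
Load 2 — triangular load w₀=20 kN/m (0→w₀ over full span):
  M_2 = w₀Lx/2 - w₀L²/3 - w₀x³/(6L) = 20·8·4/2 - 20·8²/3 - 20·4³/(6·8) = -400/3 kN·m
Superposition: M = Σ M_i = -520/3 kN·m ≈ -173.333333 kN·m

M(4) = -520/3 kN·m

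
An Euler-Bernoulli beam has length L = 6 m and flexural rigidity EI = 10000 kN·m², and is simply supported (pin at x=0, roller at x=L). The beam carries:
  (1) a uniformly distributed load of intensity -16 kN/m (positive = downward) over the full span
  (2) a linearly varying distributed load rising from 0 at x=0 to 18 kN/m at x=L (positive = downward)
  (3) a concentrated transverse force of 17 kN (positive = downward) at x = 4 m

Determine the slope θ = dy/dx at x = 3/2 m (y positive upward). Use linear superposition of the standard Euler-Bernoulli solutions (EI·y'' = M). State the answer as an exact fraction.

θ(3/2) = 110419/57600000 rad

Load 1 — uniform load w=-16 kN/m over full span:
  θ_1 = -w(L³-6Lx²+4x³)/(24EI) = -(-16)·(6³-6·6·(3/2)²+4·(3/2)³)/(24·10000) = 99/10000 rad
Load 2 — triangular load w₀=18 kN/m (0→w₀ over full span):
  θ_2 = -w₀(7L⁴-30L²x²+15x⁴)/(360LEI) = -18·(7·6⁴-30·6²·(3/2)²+15·(3/2)⁴)/(360·6·10000) = -35829/6400000 rad
Load 3 — point force P=17 kN at a=4 m (b=L-a=2):
  θ_3 = -Pb(L²-b²-3x²)/(6LEI)  [x≤a] = -17·2·(6²-2²-3·(3/2)²)/(6·6·10000) = -1717/720000 rad
Superposition: θ = Σ θ_i = 110419/57600000 rad ≈ 0.001917 rad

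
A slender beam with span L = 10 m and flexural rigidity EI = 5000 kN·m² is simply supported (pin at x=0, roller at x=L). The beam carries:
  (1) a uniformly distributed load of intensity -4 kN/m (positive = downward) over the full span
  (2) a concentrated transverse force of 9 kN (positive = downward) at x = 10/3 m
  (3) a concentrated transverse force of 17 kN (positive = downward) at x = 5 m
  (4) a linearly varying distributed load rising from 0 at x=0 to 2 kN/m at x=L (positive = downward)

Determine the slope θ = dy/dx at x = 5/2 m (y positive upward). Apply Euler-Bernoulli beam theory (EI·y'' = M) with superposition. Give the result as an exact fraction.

θ(5/2) = -283/46080 rad

Load 1 — uniform load w=-4 kN/m over full span:
  θ_1 = -w(L³-6Lx²+4x³)/(24EI) = -(-4)·(10³-6·10·(5/2)²+4·(5/2)³)/(24·5000) = 11/480 rad
Load 2 — point force P=9 kN at a=10/3 m (b=L-a=20/3):
  θ_2 = -Pb(L²-b²-3x²)/(6LEI)  [x≤a] = -9·(20/3)·(10²-(20/3)²-3·(5/2)²)/(6·10·5000) = -53/7200 rad
Load 3 — point force P=17 kN at a=5 m (b=L-a=5):
  θ_3 = -Pb(L²-b²-3x²)/(6LEI)  [x≤a] = -17·5·(10²-5²-3·(5/2)²)/(6·10·5000) = -51/3200 rad
Load 4 — triangular load w₀=2 kN/m (0→w₀ over full span):
  θ_4 = -w₀(7L⁴-30L²x²+15x⁴)/(360LEI) = -2·(7·10⁴-30·10²·(5/2)²+15·(5/2)⁴)/(360·10·5000) = -1327/230400 rad
Superposition: θ = Σ θ_i = -283/46080 rad ≈ -0.006141 rad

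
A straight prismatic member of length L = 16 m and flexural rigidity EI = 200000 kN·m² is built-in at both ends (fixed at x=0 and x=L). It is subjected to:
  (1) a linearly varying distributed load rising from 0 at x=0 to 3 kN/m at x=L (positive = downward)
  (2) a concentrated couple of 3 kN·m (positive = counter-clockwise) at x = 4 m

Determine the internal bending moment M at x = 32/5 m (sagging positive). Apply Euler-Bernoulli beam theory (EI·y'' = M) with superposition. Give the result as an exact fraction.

Load 1 — triangular load w₀=3 kN/m (0→w₀ over full span):
  M_1 = 3w₀Lx/20 - w₀L²/30 - w₀x³/(6L) = 3·3·16·(32/5)/20 - 3·16²/30 - 3·(32/5)³/(6·16) = 1536/125 kN·m
Load 2 — applied couple M₀=3 kN·m at a=4 m (b=L-a=12):
  M_2 = R_Ax - M_A - M₀  [x>a] with R_A=27/128, M_A=-9/16 = (27/128)·(32/5) - (-9/16) - 3 = -87/80 kN·m
Superposition: M = Σ M_i = 22401/2000 kN·m ≈ 11.200500 kN·m

M(32/5) = 22401/2000 kN·m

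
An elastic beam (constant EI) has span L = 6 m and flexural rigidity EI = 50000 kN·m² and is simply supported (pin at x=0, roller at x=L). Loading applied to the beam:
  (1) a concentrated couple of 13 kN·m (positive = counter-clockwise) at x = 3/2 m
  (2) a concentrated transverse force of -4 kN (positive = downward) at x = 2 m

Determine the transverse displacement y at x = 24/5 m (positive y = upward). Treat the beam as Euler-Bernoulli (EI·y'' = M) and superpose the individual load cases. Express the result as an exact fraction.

y(24/5) = 60601/150000000 m

Load 1 — applied couple M₀=13 kN·m at a=3/2 m (b=L-a=9/2):
  y_1 = (M₀x³/(6L)-M₀(x-a)²/2+C₁x)/EI  [x>a] with C₁=M₀(3b²-L²)/(6L)=143/16 = (13·(24/5)³/(6·6)-13·((24/5)-(3/2))²/2+(143/16)·(24/5))/50000 = 12051/50000000 m
Load 2 — point force P=-4 kN at a=2 m (b=L-a=4):
  y_2 = -Pa(L-x)(2Lx-a²-x²)/(6LEI)  [x>a] = -(-4)·2·(6-(24/5))·(2·6·(24/5)-2²-(24/5)²)/(6·6·50000) = 191/1171875 m
Superposition: y = Σ y_i = 60601/150000000 m ≈ 0.000404 m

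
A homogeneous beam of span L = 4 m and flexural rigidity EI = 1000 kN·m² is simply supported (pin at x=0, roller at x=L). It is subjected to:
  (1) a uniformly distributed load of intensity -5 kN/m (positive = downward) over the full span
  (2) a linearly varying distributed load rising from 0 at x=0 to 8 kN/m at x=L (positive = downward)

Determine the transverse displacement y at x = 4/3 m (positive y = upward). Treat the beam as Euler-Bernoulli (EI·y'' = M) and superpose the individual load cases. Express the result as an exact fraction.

Load 1 — uniform load w=-5 kN/m over full span:
  y_1 = -wx(L³-2Lx²+x³)/(24EI) = -(-5)·(4/3)·(4³-2·4·(4/3)²+(4/3)³)/(24·1000) = 88/6075 m
Load 2 — triangular load w₀=8 kN/m (0→w₀ over full span):
  y_2 = -w₀x(7L⁴-10L²x²+3x⁴)/(360LEI) = -8·(4/3)·(7·4⁴-10·4²·(4/3)²+3·(4/3)⁴)/(360·4·1000) = -1024/91125 m
Superposition: y = Σ y_i = 296/91125 m ≈ 0.003248 m

y(4/3) = 296/91125 m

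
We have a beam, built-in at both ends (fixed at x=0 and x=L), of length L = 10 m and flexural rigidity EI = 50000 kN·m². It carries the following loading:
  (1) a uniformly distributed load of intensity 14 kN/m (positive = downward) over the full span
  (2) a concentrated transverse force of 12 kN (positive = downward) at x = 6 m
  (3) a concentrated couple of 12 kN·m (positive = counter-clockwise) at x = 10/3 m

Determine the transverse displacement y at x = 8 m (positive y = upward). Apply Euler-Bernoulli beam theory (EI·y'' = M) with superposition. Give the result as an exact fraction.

Load 1 — uniform load w=14 kN/m over full span:
  y_1 = -wx²(L-x)²/(24EI) = -14·8²·(10-8)²/(24·50000) = -28/9375 m
Load 2 — point force P=12 kN at a=6 m (b=L-a=4):
  y_2 = -Pa²(L-x)²(3bL-(3b+a)(L-x))/(6L³EI)  [x>a] = -12·6²·(10-8)²·(3·4·10-(3·4+6)·(10-8))/(6·10³·50000) = -189/390625 m
Load 3 — applied couple M₀=12 kN·m at a=10/3 m (b=L-a=20/3):
  y_3 = (R_Ax³/6 - M_Ax²/2 - M₀(x-a)²/2)/EI  [x>a] with R_A=8/5, M_A=0 = ((8/5)·8³/6 - 0·8²/2 - 12·(8-(10/3))²/2)/50000 = 11/93750 m
Superposition: y = Σ y_i = -7859/2343750 m ≈ -0.003353 m

y(8) = -7859/2343750 m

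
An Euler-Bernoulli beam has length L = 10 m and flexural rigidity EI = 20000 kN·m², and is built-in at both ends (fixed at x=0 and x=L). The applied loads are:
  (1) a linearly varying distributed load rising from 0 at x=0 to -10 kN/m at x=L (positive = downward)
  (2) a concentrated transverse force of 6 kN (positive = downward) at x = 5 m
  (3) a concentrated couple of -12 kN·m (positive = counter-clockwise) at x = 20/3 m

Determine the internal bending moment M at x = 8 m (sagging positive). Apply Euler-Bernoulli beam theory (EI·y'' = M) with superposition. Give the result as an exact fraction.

M(8) = 11/30 kN·m

Load 1 — triangular load w₀=-10 kN/m (0→w₀ over full span):
  M_1 = 3w₀Lx/20 - w₀L²/30 - w₀x³/(6L) = 3·(-10)·10·8/20 - (-10)·10²/30 - (-10)·8³/(6·10) = -4/3 kN·m
Load 2 — point force P=6 kN at a=5 m (b=L-a=5):
  M_2 = Pa²(a+3b)(L-x)/L³ - Pa²b/L²  [x>a] = 6·5²·(5+3·5)·(10-8)/10³ - 6·5²·5/10² = -3/2 kN·m
Load 3 — applied couple M₀=-12 kN·m at a=20/3 m (b=L-a=10/3):
  M_3 = R_Ax - M_A - M₀  [x>a] with R_A=-8/5, M_A=-4 = (-8/5)·8 - (-4) - (-12) = 16/5 kN·m
Superposition: M = Σ M_i = 11/30 kN·m ≈ 0.366667 kN·m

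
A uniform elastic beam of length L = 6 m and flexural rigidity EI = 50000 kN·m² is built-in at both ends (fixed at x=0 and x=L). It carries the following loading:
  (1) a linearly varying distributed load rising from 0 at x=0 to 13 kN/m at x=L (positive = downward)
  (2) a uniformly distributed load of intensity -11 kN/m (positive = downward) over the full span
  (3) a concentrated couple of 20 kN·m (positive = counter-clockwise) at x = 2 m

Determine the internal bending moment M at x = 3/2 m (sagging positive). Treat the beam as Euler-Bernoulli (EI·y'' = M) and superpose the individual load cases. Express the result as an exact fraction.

Load 1 — triangular load w₀=13 kN/m (0→w₀ over full span):
  M_1 = 3w₀Lx/20 - w₀L²/30 - w₀x³/(6L) = 3·13·6·(3/2)/20 - 13·6²/30 - 13·(3/2)³/(6·6) = 117/160 kN·m
Load 2 — uniform load w=-11 kN/m over full span:
  M_2 = wLx/2 - wL²/12 - wx²/2 = (-11)·6·(3/2)/2 - (-11)·6²/12 - (-11)·(3/2)²/2 = -33/8 kN·m
Load 3 — applied couple M₀=20 kN·m at a=2 m (b=L-a=4):
  M_3 = R_Ax - M_A  [x≤a] with R_A=40/9, M_A=0 = (40/9)·(3/2) - 0 = 20/3 kN·m
Superposition: M = Σ M_i = 1571/480 kN·m ≈ 3.272917 kN·m

M(3/2) = 1571/480 kN·m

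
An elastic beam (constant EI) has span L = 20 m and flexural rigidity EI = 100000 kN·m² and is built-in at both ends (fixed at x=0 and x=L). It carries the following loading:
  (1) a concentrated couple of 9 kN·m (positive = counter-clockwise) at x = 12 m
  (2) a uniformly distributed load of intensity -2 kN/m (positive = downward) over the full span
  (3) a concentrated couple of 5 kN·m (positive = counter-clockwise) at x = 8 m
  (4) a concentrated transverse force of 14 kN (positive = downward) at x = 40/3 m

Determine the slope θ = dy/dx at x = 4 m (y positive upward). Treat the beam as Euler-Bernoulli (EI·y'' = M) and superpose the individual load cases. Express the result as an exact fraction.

Load 1 — applied couple M₀=9 kN·m at a=12 m (b=L-a=8):
  θ_1 = (R_Ax²/2 - M_Ax)/EI  [x≤a] with R_A=81/125, M_A=72/25 = ((81/125)·4²/2 - (72/25)·4)/100000 = -99/1562500 rad
Load 2 — uniform load w=-2 kN/m over full span:
  θ_2 = -wx(L-x)(L-2x)/(12EI) = -(-2)·4·(20-4)·(20-2·4)/(12·100000) = 4/3125 rad
Load 3 — applied couple M₀=5 kN·m at a=8 m (b=L-a=12):
  θ_3 = (R_Ax²/2 - M_Ax)/EI  [x≤a] with R_A=9/25, M_A=3/5 = ((9/25)·4²/2 - (3/5)·4)/100000 = 3/625000 rad
Load 4 — point force P=14 kN at a=40/3 m (b=L-a=20/3):
  θ_4 = -Pb²x(2aL-(3a+b)x)/(2L³EI)  [x≤a] = -14·(20/3)²·4·(2·(40/3)·20-(3·(40/3)+(20/3))·4)/(2·20³·100000) = -91/168750 rad
Superposition: θ = Σ θ_i = 57559/84375000 rad ≈ 0.000682 rad

θ(4) = 57559/84375000 rad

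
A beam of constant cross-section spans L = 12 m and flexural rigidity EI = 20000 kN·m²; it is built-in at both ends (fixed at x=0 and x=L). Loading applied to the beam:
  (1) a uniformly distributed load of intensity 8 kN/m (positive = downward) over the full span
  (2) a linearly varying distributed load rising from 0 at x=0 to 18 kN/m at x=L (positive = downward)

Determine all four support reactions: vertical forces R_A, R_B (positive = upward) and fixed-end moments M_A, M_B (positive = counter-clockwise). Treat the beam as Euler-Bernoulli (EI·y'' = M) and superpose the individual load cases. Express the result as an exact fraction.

Load 1 — uniform load w=8 kN/m over full span:
  R_A = wL/2 = 8·12/2 = 48 kN
  M_A = wL²/12 = 8·12²/12 = 96 kN·m
  R_B = wL/2 = 8·12/2 = 48 kN
  M_B = -wL²/12 = -8·12²/12 = -96 kN·m
Load 2 — triangular load w₀=18 kN/m (0→w₀ over full span):
  R_A = 3w₀L/20 = 3·18·12/20 = 162/5 kN
  M_A = w₀L²/30 = 18·12²/30 = 432/5 kN·m
  R_B = 7w₀L/20 = 7·18·12/20 = 378/5 kN
  M_B = -w₀L²/20 = -18·12²/20 = -648/5 kN·m
Superposition: R_A = 402/5 kN, M_A = 912/5 kN·m, R_B = 618/5 kN, M_B = -1128/5 kN·m

R_A = 402/5 kN, M_A = 912/5 kN·m, R_B = 618/5 kN, M_B = -1128/5 kN·m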